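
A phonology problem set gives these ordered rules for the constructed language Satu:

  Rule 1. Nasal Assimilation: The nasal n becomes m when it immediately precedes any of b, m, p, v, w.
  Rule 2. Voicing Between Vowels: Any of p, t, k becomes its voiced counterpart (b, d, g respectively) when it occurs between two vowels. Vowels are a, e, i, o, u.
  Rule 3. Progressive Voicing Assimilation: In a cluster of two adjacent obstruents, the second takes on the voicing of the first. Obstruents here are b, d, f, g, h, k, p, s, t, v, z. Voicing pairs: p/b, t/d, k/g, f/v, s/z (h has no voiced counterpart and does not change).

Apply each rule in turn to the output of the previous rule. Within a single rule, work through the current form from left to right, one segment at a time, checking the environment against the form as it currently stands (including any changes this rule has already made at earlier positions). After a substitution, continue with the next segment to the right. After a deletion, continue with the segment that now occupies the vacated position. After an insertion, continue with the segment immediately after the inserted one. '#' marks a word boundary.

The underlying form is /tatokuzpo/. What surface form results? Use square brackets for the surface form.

Rule 1 Nasal Assimilation: no change — [tatokuzpo]
Rule 2 Voicing Between Vowels: [tatokuzpo] → [tadoguzpo]
Rule 3 Progressive Voicing Assimilation: [tadoguzpo] → [tadoguzbo]

[tadoguzbo]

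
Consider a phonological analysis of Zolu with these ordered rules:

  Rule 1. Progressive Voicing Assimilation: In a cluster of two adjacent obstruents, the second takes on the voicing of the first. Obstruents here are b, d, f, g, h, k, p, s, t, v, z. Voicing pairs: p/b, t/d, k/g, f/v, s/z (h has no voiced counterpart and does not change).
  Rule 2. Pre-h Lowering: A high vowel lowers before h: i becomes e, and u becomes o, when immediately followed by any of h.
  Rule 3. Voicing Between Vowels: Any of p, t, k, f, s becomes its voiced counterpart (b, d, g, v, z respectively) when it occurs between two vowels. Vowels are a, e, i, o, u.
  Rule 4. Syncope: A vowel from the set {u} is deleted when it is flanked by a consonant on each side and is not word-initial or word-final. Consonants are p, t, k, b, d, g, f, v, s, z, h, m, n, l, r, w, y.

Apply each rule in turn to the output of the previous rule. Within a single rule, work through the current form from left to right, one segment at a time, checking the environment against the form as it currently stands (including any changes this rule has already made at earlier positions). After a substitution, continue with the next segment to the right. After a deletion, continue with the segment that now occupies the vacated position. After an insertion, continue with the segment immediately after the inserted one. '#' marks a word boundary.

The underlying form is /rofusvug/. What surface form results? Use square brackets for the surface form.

Rule 1 Progressive Voicing Assimilation: [rofusvug] → [rofusfug]
Rule 2 Pre-h Lowering: no change — [rofusfug]
Rule 3 Voicing Between Vowels: [rofusfug] → [rovusfug]
Rule 4 Syncope: [rovusfug] → [rovsfg]

[rovsfg]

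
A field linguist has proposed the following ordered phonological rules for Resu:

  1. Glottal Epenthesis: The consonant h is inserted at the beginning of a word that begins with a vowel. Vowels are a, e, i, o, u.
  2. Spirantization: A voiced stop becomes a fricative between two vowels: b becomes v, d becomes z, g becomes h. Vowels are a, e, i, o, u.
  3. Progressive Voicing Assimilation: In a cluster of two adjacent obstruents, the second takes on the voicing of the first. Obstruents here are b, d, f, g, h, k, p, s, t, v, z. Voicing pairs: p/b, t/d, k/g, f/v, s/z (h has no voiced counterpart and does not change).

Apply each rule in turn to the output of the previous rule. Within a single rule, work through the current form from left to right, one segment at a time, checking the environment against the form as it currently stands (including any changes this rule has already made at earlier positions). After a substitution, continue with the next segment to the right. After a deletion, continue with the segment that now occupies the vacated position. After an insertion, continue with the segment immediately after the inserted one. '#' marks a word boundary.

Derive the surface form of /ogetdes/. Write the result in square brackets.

1 Glottal Epenthesis: [ogetdes] → [hogetdes]
2 Spirantization: [hogetdes] → [hohetdes]
3 Progressive Voicing Assimilation: [hohetdes] → [hohettes]

[hohettes]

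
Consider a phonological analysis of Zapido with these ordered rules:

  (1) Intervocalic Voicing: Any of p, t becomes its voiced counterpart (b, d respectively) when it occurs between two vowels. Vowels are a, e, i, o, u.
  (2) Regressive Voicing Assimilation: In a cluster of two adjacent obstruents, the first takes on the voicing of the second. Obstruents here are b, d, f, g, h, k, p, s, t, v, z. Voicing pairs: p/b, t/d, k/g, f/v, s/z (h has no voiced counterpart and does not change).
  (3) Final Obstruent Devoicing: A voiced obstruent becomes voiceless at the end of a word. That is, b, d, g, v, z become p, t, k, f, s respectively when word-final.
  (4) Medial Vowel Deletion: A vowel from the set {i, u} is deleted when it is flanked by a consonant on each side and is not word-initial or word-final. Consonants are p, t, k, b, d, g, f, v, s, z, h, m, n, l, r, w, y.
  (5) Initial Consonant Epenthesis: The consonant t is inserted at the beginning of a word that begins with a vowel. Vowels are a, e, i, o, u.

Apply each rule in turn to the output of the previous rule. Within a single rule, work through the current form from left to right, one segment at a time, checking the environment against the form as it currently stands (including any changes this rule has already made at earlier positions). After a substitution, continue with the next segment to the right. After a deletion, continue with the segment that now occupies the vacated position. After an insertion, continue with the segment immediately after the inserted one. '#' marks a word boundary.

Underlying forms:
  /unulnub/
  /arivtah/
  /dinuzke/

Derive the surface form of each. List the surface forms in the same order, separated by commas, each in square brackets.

/unulnub/:
  (1) Intervocalic Voicing: no change — [unulnub]
  (2) Regressive Voicing Assimilation: no change — [unulnub]
  (3) Final Obstruent Devoicing: [unulnub] → [unulnup]
  (4) Medial Vowel Deletion: [unulnup] → [unlnp]
  (5) Initial Consonant Epenthesis: [unlnp] → [tunlnp]
/arivtah/:
  (1) Intervocalic Voicing: no change — [arivtah]
  (2) Regressive Voicing Assimilation: [arivtah] → [ariftah]
  (3) Final Obstruent Devoicing: no change — [ariftah]
  (4) Medial Vowel Deletion: [ariftah] → [arftah]
  (5) Initial Consonant Epenthesis: [arftah] → [tarftah]
/dinuzke/:
  (1) Intervocalic Voicing: no change — [dinuzke]
  (2) Regressive Voicing Assimilation: [dinuzke] → [dinuske]
  (3) Final Obstruent Devoicing: no change — [dinuske]
  (4) Medial Vowel Deletion: [dinuske] → [dnske]
  (5) Initial Consonant Epenthesis: no change — [dnske]

[tunlnp], [tarftah], [dnske]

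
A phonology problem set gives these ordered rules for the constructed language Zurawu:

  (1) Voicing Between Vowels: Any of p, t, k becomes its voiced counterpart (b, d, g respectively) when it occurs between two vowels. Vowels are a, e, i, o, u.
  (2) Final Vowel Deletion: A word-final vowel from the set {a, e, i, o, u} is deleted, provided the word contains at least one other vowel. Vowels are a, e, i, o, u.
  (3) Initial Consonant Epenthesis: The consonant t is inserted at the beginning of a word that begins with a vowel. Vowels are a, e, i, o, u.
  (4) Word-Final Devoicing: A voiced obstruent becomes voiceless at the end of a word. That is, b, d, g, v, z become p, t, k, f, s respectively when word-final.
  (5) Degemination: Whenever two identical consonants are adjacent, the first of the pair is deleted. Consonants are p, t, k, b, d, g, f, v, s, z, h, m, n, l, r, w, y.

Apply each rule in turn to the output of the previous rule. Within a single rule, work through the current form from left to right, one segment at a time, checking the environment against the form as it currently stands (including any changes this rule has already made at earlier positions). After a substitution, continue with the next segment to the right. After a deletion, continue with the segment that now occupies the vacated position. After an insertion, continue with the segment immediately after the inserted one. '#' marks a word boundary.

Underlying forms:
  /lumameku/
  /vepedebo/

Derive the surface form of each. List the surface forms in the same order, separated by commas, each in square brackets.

[lumamek], [vebedep]

/lumameku/:
  (1) Voicing Between Vowels: [lumameku] → [lumamegu]
  (2) Final Vowel Deletion: [lumamegu] → [lumameg]
  (3) Initial Consonant Epenthesis: no change — [lumameg]
  (4) Word-Final Devoicing: [lumameg] → [lumamek]
  (5) Degemination: no change — [lumamek]
/vepedebo/:
  (1) Voicing Between Vowels: [vepedebo] → [vebedebo]
  (2) Final Vowel Deletion: [vebedebo] → [vebedeb]
  (3) Initial Consonant Epenthesis: no change — [vebedeb]
  (4) Word-Final Devoicing: [vebedeb] → [vebedep]
  (5) Degemination: no change — [vebedep]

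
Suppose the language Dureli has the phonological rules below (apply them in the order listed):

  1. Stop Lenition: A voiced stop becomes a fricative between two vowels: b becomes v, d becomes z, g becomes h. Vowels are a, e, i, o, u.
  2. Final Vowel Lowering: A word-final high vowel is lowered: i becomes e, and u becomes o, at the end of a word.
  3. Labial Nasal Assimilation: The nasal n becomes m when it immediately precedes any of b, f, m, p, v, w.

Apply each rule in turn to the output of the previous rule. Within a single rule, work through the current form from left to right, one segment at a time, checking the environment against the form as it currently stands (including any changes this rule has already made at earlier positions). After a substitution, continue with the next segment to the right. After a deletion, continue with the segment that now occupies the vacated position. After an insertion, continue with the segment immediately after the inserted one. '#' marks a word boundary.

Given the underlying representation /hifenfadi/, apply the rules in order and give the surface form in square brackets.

[hifemfaze]

1 Stop Lenition: [hifenfadi] → [hifenfazi]
2 Final Vowel Lowering: [hifenfazi] → [hifenfaze]
3 Labial Nasal Assimilation: [hifenfaze] → [hifemfaze]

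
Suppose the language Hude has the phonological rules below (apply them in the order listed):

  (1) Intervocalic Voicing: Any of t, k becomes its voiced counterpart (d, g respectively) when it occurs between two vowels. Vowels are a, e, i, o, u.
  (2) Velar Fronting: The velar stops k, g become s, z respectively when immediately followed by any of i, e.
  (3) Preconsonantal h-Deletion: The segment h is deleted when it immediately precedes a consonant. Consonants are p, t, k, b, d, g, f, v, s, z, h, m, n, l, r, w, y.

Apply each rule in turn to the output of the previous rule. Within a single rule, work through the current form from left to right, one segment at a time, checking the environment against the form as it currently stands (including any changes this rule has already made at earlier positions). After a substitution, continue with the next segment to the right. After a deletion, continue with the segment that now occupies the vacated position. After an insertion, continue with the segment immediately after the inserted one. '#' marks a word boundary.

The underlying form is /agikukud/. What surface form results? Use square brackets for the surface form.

[azigugud]

(1) Intervocalic Voicing: [agikukud] → [agigugud]
(2) Velar Fronting: [agigugud] → [azigugud]
(3) Preconsonantal h-Deletion: no change — [azigugud]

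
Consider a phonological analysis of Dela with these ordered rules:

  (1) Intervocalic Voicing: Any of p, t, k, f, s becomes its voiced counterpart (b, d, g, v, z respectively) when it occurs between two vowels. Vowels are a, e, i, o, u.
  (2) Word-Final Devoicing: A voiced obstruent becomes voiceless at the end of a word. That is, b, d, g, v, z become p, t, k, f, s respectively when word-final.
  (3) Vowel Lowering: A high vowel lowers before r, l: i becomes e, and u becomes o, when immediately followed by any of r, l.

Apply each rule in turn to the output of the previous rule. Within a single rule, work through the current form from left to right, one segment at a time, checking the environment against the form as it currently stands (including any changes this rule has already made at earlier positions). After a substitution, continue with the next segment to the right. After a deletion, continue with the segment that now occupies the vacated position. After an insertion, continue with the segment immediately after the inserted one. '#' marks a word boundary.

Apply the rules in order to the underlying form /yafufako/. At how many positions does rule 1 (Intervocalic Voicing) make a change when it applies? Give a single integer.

3

(1) Intervocalic Voicing: [yafufako] → [yavuvago]
(2) Word-Final Devoicing: no change — [yavuvago]
(3) Vowel Lowering: no change — [yavuvago]
Rule 1 changed 3 position(s).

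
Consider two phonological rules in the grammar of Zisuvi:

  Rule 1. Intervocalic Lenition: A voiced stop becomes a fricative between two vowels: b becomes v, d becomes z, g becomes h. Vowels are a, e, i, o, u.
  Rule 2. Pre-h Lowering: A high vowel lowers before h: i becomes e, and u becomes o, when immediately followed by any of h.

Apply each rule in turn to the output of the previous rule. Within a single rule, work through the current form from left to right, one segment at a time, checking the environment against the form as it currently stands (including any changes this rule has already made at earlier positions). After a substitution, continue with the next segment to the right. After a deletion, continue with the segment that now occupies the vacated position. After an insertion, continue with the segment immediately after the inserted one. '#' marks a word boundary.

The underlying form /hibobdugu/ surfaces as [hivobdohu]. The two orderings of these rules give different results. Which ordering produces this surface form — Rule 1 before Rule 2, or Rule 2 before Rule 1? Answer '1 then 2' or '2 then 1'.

1 then 2

Order 1 then 2:
  1 Intervocalic Lenition: [hibobdugu] → [hivobduhu]
  2 Pre-h Lowering: [hivobduhu] → [hivobdohu]
  result: [hivobdohu]
Order 2 then 1:
  2 Pre-h Lowering: no change — [hibobdugu]
  1 Intervocalic Lenition: [hibobdugu] → [hivobduhu]
  result: [hivobduhu]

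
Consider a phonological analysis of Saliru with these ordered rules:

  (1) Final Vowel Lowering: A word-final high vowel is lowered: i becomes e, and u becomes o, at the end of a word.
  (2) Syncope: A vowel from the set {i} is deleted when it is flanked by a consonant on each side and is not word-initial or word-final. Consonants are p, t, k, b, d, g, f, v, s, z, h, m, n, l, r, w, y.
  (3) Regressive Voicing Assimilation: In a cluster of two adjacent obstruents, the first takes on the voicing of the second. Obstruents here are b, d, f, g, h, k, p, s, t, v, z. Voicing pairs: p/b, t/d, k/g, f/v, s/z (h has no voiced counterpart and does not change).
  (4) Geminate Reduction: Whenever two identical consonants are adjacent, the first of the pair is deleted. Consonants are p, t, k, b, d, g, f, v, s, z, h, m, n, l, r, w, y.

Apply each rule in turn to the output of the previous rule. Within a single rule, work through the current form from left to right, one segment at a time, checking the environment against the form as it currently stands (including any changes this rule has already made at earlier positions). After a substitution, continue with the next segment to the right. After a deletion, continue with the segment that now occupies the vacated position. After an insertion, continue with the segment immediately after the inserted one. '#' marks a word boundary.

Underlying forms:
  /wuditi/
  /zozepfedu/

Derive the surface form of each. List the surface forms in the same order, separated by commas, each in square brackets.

/wuditi/:
  (1) Final Vowel Lowering: [wuditi] → [wudite]
  (2) Syncope: [wudite] → [wudte]
  (3) Regressive Voicing Assimilation: [wudte] → [wutte]
  (4) Geminate Reduction: [wutte] → [wute]
/zozepfedu/:
  (1) Final Vowel Lowering: [zozepfedu] → [zozepfedo]
  (2) Syncope: no change — [zozepfedo]
  (3) Regressive Voicing Assimilation: no change — [zozepfedo]
  (4) Geminate Reduction: no change — [zozepfedo]

[wute], [zozepfedo]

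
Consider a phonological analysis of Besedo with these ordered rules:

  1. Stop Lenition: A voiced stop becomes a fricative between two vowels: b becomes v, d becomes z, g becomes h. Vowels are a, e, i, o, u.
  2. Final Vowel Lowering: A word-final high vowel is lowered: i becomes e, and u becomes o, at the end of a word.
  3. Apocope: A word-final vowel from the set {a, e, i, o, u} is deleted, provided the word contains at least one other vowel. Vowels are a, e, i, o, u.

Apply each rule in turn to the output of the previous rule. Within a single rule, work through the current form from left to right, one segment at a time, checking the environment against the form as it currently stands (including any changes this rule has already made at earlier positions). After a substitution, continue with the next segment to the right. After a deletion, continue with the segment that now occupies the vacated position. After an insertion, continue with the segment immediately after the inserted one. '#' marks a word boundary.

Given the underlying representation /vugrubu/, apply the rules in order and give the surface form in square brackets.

[vugruv]

1 Stop Lenition: [vugrubu] → [vugruvu]
2 Final Vowel Lowering: [vugruvu] → [vugruvo]
3 Apocope: [vugruvo] → [vugruv]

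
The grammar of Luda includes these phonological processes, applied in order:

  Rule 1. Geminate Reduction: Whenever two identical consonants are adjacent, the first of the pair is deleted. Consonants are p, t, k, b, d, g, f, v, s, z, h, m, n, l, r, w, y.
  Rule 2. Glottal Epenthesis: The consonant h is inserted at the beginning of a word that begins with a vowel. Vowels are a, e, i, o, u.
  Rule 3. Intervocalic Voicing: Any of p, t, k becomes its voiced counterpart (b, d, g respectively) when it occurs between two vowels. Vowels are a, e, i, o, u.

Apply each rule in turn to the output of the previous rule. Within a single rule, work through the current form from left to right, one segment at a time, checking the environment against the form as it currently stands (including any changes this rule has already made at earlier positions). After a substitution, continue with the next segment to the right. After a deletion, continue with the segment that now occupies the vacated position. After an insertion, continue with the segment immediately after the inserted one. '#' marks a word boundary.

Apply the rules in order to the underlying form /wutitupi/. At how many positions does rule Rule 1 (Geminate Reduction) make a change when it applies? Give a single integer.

0

Rule 1 Geminate Reduction: no change — [wutitupi]
Rule 2 Glottal Epenthesis: no change — [wutitupi]
Rule 3 Intervocalic Voicing: [wutitupi] → [wudidubi]
Rule Rule 1 changed 0 position(s).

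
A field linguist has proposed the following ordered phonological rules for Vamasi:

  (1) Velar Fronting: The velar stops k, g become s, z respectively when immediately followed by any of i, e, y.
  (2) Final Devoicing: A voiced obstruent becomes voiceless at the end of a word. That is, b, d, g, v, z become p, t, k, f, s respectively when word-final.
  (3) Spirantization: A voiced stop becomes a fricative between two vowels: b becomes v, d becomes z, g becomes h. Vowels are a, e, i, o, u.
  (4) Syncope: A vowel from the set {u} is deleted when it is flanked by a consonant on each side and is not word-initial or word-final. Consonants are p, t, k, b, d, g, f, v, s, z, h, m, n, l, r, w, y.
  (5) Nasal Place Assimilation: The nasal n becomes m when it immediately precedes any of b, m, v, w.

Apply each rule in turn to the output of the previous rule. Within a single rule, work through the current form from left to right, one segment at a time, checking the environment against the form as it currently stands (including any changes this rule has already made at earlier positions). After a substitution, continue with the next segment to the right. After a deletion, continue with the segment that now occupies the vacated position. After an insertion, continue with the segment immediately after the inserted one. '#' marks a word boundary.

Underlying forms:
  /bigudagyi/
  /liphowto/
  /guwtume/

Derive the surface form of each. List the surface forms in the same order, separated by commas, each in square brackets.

[bihzazyi], [liphowto], [gwtme]

/bigudagyi/:
  (1) Velar Fronting: [bigudagyi] → [bigudazyi]
  (2) Final Devoicing: no change — [bigudazyi]
  (3) Spirantization: [bigudazyi] → [bihuzazyi]
  (4) Syncope: [bihuzazyi] → [bihzazyi]
  (5) Nasal Place Assimilation: no change — [bihzazyi]
/liphowto/:
  (1) Velar Fronting: no change — [liphowto]
  (2) Final Devoicing: no change — [liphowto]
  (3) Spirantization: no change — [liphowto]
  (4) Syncope: no change — [liphowto]
  (5) Nasal Place Assimilation: no change — [liphowto]
/guwtume/:
  (1) Velar Fronting: no change — [guwtume]
  (2) Final Devoicing: no change — [guwtume]
  (3) Spirantization: no change — [guwtume]
  (4) Syncope: [guwtume] → [gwtme]
  (5) Nasal Place Assimilation: no change — [gwtme]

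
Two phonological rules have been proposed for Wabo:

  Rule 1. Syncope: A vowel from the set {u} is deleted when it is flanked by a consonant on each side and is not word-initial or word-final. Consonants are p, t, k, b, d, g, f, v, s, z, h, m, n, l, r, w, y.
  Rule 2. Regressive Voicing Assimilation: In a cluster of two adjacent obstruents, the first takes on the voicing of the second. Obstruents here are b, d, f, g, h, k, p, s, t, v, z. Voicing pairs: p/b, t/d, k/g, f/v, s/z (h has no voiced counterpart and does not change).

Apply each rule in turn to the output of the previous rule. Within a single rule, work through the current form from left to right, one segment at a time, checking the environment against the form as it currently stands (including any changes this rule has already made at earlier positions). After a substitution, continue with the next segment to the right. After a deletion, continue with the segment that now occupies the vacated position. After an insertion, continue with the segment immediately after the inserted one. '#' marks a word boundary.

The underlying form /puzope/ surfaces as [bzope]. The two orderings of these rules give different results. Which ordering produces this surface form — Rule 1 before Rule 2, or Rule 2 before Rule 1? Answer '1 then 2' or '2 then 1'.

Order 1 then 2:
  1 Syncope: [puzope] → [pzope]
  2 Regressive Voicing Assimilation: [pzope] → [bzope]
  result: [bzope]
Order 2 then 1:
  2 Regressive Voicing Assimilation: no change — [puzope]
  1 Syncope: [puzope] → [pzope]
  result: [pzope]

1 then 2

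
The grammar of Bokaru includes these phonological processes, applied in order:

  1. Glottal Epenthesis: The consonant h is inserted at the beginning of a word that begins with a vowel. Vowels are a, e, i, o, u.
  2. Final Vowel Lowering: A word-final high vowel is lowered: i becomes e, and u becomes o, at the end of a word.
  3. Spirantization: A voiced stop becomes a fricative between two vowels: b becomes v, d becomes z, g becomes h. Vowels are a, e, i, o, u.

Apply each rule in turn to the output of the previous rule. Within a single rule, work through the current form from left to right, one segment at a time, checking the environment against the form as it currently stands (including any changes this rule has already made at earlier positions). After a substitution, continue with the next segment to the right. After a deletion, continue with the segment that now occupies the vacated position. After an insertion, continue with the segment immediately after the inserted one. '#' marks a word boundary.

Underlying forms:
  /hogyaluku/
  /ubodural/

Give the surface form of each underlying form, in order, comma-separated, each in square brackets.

/hogyaluku/:
  1 Glottal Epenthesis: no change — [hogyaluku]
  2 Final Vowel Lowering: [hogyaluku] → [hogyaluko]
  3 Spirantization: no change — [hogyaluko]
/ubodural/:
  1 Glottal Epenthesis: [ubodural] → [hubodural]
  2 Final Vowel Lowering: no change — [hubodural]
  3 Spirantization: [hubodural] → [huvozural]

[hogyaluko], [huvozural]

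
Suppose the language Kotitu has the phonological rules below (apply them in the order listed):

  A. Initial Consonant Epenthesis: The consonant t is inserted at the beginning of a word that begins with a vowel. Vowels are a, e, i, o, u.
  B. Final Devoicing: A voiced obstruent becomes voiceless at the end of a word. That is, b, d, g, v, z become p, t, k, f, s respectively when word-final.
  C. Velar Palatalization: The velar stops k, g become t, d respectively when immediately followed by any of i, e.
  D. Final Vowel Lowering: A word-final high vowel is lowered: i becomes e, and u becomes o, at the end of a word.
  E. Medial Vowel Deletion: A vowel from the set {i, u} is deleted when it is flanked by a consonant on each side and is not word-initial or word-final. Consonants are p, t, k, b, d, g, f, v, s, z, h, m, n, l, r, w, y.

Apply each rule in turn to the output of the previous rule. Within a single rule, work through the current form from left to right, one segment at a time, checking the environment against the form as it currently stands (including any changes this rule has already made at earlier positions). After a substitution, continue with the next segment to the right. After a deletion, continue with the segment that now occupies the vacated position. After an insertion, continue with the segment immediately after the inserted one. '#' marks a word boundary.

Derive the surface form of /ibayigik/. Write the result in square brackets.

A Initial Consonant Epenthesis: [ibayigik] → [tibayigik]
B Final Devoicing: no change — [tibayigik]
C Velar Palatalization: [tibayigik] → [tibayidik]
D Final Vowel Lowering: no change — [tibayidik]
E Medial Vowel Deletion: [tibayidik] → [tbaydk]

[tbaydk]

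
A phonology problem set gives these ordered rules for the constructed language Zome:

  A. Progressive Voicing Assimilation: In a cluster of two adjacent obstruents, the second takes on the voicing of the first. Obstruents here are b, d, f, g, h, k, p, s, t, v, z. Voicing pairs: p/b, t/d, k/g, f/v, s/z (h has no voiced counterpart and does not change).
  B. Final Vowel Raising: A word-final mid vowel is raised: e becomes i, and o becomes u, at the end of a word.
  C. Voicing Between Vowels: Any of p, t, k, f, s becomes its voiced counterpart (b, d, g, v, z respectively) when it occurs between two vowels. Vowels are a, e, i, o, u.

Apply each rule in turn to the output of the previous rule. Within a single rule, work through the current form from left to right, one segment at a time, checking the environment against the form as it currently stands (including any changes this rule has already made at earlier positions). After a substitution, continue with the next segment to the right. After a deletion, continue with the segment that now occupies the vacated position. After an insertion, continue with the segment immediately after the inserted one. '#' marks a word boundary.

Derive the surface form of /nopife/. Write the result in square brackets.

[nobivi]

A Progressive Voicing Assimilation: no change — [nopife]
B Final Vowel Raising: [nopife] → [nopifi]
C Voicing Between Vowels: [nopifi] → [nobivi]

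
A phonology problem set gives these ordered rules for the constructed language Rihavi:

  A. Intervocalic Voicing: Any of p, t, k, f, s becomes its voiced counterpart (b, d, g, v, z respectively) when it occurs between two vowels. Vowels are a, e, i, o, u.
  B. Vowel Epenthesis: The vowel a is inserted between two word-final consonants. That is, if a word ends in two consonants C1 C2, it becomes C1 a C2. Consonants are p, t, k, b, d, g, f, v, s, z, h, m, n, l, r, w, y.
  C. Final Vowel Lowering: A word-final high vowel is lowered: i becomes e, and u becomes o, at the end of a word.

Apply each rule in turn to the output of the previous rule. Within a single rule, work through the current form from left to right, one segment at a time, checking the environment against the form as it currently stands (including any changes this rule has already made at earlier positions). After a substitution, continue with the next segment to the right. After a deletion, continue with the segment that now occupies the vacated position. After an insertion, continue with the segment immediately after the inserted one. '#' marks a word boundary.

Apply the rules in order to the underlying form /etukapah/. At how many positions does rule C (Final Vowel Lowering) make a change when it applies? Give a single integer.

0

A Intervocalic Voicing: [etukapah] → [edugabah]
B Vowel Epenthesis: no change — [edugabah]
C Final Vowel Lowering: no change — [edugabah]
Rule C changed 0 position(s).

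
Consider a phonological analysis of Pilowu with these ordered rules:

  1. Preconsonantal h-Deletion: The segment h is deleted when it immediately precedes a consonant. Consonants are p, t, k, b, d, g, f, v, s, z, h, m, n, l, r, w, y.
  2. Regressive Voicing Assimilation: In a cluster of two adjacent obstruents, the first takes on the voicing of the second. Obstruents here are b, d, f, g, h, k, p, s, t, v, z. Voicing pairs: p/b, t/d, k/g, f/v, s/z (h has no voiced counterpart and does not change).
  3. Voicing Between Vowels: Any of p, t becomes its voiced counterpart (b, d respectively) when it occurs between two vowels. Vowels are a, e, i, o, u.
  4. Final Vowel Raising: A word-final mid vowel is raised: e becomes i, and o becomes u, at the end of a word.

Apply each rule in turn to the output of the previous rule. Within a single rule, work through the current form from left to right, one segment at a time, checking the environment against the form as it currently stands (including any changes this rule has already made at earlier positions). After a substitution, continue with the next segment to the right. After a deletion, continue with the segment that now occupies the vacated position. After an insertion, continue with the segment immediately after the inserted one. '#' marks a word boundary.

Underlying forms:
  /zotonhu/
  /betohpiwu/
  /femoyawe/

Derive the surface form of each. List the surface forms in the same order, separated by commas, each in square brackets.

[zodonhu], [bedobiwu], [femoyawi]

/zotonhu/:
  1 Preconsonantal h-Deletion: no change — [zotonhu]
  2 Regressive Voicing Assimilation: no change — [zotonhu]
  3 Voicing Between Vowels: [zotonhu] → [zodonhu]
  4 Final Vowel Raising: no change — [zodonhu]
/betohpiwu/:
  1 Preconsonantal h-Deletion: [betohpiwu] → [betopiwu]
  2 Regressive Voicing Assimilation: no change — [betopiwu]
  3 Voicing Between Vowels: [betopiwu] → [bedobiwu]
  4 Final Vowel Raising: no change — [bedobiwu]
/femoyawe/:
  1 Preconsonantal h-Deletion: no change — [femoyawe]
  2 Regressive Voicing Assimilation: no change — [femoyawe]
  3 Voicing Between Vowels: no change — [femoyawe]
  4 Final Vowel Raising: [femoyawe] → [femoyawi]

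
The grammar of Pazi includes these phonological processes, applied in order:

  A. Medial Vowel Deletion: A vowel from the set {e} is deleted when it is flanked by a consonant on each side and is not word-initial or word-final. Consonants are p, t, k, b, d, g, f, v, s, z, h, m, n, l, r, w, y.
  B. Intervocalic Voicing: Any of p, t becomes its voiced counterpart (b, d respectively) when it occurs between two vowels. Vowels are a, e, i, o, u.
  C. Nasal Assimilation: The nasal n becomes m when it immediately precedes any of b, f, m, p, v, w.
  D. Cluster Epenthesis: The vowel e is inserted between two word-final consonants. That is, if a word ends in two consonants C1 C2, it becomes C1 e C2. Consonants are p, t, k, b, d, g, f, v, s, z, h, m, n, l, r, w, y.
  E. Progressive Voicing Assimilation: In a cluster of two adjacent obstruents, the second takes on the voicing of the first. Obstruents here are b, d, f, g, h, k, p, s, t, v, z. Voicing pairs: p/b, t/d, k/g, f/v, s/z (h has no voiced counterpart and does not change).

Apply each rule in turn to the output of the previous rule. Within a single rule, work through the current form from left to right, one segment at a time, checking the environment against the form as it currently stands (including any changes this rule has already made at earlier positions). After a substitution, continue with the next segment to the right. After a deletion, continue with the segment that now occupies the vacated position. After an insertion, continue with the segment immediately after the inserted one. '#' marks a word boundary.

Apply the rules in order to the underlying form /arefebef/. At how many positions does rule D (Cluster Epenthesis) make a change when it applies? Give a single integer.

A Medial Vowel Deletion: [arefebef] → [arfbf]
B Intervocalic Voicing: no change — [arfbf]
C Nasal Assimilation: no change — [arfbf]
D Cluster Epenthesis: [arfbf] → [arfbef]
E Progressive Voicing Assimilation: [arfbef] → [arfpef]
Rule D changed 1 position(s).

1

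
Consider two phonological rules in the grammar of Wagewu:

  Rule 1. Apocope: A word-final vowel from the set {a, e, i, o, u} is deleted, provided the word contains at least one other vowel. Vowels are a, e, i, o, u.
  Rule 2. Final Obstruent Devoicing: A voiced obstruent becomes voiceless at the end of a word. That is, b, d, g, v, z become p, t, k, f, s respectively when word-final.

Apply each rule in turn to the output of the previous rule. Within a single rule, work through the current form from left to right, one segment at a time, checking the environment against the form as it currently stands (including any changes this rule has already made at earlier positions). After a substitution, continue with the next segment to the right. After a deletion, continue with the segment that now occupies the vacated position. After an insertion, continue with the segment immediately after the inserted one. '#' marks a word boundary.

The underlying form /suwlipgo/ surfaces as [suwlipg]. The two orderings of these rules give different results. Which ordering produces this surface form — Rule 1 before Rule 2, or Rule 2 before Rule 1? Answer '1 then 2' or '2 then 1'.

Order 1 then 2:
  1 Apocope: [suwlipgo] → [suwlipg]
  2 Final Obstruent Devoicing: [suwlipg] → [suwlipk]
  result: [suwlipk]
Order 2 then 1:
  2 Final Obstruent Devoicing: no change — [suwlipgo]
  1 Apocope: [suwlipgo] → [suwlipg]
  result: [suwlipg]

2 then 1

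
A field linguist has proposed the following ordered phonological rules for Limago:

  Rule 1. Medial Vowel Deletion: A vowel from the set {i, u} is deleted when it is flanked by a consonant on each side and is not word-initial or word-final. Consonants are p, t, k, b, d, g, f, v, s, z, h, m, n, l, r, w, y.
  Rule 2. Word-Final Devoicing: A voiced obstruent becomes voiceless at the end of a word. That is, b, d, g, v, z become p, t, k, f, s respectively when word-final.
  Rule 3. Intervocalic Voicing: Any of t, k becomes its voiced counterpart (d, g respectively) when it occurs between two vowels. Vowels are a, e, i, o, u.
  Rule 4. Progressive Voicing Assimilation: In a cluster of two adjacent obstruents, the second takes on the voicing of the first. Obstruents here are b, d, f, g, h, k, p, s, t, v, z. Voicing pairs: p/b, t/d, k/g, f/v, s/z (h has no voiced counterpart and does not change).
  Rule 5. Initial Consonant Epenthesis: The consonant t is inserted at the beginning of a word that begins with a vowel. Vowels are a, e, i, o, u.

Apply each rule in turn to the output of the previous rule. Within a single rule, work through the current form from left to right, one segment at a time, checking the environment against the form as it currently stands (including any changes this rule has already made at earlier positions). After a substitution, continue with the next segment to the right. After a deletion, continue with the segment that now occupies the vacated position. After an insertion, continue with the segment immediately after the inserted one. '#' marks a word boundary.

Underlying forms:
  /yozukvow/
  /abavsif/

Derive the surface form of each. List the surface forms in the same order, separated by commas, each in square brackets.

[yozgvow], [tabavzv]

/yozukvow/:
  Rule 1 Medial Vowel Deletion: [yozukvow] → [yozkvow]
  Rule 2 Word-Final Devoicing: no change — [yozkvow]
  Rule 3 Intervocalic Voicing: no change — [yozkvow]
  Rule 4 Progressive Voicing Assimilation: [yozkvow] → [yozgvow]
  Rule 5 Initial Consonant Epenthesis: no change — [yozgvow]
/abavsif/:
  Rule 1 Medial Vowel Deletion: [abavsif] → [abavsf]
  Rule 2 Word-Final Devoicing: no change — [abavsf]
  Rule 3 Intervocalic Voicing: no change — [abavsf]
  Rule 4 Progressive Voicing Assimilation: [abavsf] → [abavzv]
  Rule 5 Initial Consonant Epenthesis: [abavzv] → [tabavzv]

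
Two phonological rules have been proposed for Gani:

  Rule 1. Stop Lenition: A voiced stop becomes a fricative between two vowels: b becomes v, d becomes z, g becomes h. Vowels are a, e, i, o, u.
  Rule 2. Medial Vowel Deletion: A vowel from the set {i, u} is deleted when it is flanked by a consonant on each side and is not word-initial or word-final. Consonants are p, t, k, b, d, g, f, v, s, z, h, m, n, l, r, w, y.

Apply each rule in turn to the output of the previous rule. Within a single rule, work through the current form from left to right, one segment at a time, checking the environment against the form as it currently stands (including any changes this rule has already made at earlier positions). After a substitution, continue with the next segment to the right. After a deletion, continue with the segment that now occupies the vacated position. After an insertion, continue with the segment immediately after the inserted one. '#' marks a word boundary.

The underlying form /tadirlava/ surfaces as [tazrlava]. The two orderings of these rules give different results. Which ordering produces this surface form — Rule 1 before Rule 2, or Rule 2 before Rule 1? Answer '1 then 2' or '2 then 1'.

1 then 2

Order 1 then 2:
  1 Stop Lenition: [tadirlava] → [tazirlava]
  2 Medial Vowel Deletion: [tazirlava] → [tazrlava]
  result: [tazrlava]
Order 2 then 1:
  2 Medial Vowel Deletion: [tadirlava] → [tadrlava]
  1 Stop Lenition: no change — [tadrlava]
  result: [tadrlava]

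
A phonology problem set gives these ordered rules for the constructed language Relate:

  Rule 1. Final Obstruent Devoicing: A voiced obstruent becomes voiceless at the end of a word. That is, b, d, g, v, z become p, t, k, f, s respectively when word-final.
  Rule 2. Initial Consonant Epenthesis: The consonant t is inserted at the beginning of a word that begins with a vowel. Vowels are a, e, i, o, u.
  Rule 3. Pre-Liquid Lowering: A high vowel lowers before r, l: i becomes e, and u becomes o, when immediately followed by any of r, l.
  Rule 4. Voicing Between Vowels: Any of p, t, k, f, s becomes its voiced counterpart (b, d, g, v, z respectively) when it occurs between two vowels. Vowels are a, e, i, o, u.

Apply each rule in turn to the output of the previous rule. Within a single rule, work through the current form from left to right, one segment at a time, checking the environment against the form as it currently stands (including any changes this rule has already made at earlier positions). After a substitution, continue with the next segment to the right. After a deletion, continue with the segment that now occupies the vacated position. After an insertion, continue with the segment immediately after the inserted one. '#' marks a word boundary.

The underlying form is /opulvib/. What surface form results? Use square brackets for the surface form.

[tobolvip]

Rule 1 Final Obstruent Devoicing: [opulvib] → [opulvip]
Rule 2 Initial Consonant Epenthesis: [opulvip] → [topulvip]
Rule 3 Pre-Liquid Lowering: [topulvip] → [topolvip]
Rule 4 Voicing Between Vowels: [topolvip] → [tobolvip]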